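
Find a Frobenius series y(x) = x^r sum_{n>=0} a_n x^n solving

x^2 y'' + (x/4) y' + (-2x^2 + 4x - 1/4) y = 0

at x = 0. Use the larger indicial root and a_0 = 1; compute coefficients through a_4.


Write in Frobenius form y'' + (p(x)/x) y' + (q(x)/x^2) y = 0:
  p(x) = 1/4,  q(x) = -2x^2 + 4x - 1/4.
Indicial equation: r(r-1) + (1/4) r + (-1/4) = 0 -> roots r_1 = 1, r_2 = -1/4.
Take r = r_1 = 1. Let y(x) = x^r sum_{n>=0} a_n x^n with a_0 = 1.
Substitute y = x^r sum a_n x^n and match x^{r+n}. The recurrence is
  D(n) a_n + 4 a_{n-1} - 2 a_{n-2} = 0,  where D(n) = (r+n)(r+n-1) + (1/4)(r+n) + (-1/4).
  a_n = [-4 a_{n-1} + 2 a_{n-2}] / D(n).
Since the indicial polynomial factors as (r - r_1)(r - r_2), D(n) = (r_1 + n - r_1)(r_1 + n - r_2) = n(n + 5/4).
Evaluating step by step (a_0 = 1):
  n = 1: D(1) = 1(1 + 5/4) = 9/4; numerator = -4(1) = -4; a_1 = (-4)/(9/4) = -16/9
  n = 2: D(2) = 2(2 + 5/4) = 13/2; numerator = -4(-16/9) + 2(1) = 82/9; a_2 = (82/9)/(13/2) = 164/117
  n = 3: D(3) = 3(3 + 5/4) = 51/4; numerator = -4(164/117) + 2(-16/9) = -1072/117; a_3 = (-1072/117)/(51/4) = -4288/5967
  n = 4: D(4) = 4(4 + 5/4) = 21; numerator = -4(-4288/5967) + 2(164/117) = 33880/5967; a_4 = (33880/5967)/(21) = 4840/17901

r = 1; a_0 = 1; a_1 = -16/9; a_2 = 164/117; a_3 = -4288/5967; a_4 = 4840/17901


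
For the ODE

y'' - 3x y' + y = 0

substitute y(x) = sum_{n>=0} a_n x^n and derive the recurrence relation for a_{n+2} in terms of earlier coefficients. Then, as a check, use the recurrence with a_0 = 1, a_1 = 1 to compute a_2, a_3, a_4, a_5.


Substitute y = sum_n a_n x^n.
y''(x) has coefficient (n+2)(n+1) a_{n+2} at x^n;
-3 x y'(x) has coefficient -3 n a_n at x^n (shift);
y(x) has coefficient 1 a_n at x^n.
Matching x^n: (n+2)(n+1) a_{n+2} + (-3n + 1) a_n = 0.
Thus a_{n+2} = (3n - 1) / ((n+1)(n+2)) * a_n.

Check with a_0 = 1, a_1 = 1 (apply the recurrence for n = 0, 1, 2, 3): a_0 = 1, a_1 = 1, a_2 = -1/2, a_3 = 1/3, a_4 = -5/24, a_5 = 2/15.

a_(n+2) = (3n - 1) / ((n+1)(n+2)) * a_n; check: a_0 = 1, a_1 = 1, a_2 = -1/2, a_3 = 1/3, a_4 = -5/24, a_5 = 2/15


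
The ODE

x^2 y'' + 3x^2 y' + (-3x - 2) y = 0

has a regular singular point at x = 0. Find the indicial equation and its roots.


Divide by x^2 to reach normal form y'' + P_1(x) y' + P_2(x) y = 0 with P_1(x) = 3 and P_2(x) = -3/x - 2/x^2.
x = 0 is a singular point because the y-coefficient -3/x - 2/x^2 has a pole at x = 0.
It is a regular singular point because x P_1(x) = p(x) = 3x and x^2 P_2(x) = q(x) = -3x - 2 are polynomials, hence analytic at x = 0.
p(0) = 0,  q(0) = -2.
Indicial equation: r(r-1) + p(0) r + q(0) = 0, i.e. r^2 + (p(0) - 1) r + q(0) = 0, i.e. r^2 - 1 r - 2 = 0.
Discriminant: (-1)^2 - 4(-2) = 9, so r = (1 ± 3)/2.
Solving: r_1 = 2, r_2 = -1.

indicial: r^2 - 1 r - 2 = 0; roots r_1 = 2, r_2 = -1


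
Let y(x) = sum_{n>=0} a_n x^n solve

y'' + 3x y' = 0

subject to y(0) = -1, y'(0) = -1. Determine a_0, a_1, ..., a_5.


Ansatz: y(x) = sum_{n>=0} a_n x^n, so y'(x) = sum_{n>=1} n a_n x^(n-1) and y''(x) = sum_{n>=2} n(n-1) a_n x^(n-2).
Substitute into P(x) y'' + Q(x) y' + R(x) y = 0 with P(x) = 1, Q(x) = 3x, R(x) = 0, and match powers of x.
Initial conditions: a_0 = -1, a_1 = -1.
Setting the coefficient of each power of x to zero and solving order by order (substituting the coefficients already found):
  x^0: 2 a_2 = 0  ->  a_2 = 0
  x^1: 6 a_3 + 3 a_1 = 0  ->  6 a_3 = -3 a_1 = 3  ->  a_3 = 1/2
  x^2: 12 a_4 + 6 a_2 = 0  ->  12 a_4 = -6 a_2 = 0  ->  a_4 = 0
  x^3: 20 a_5 + 9 a_3 = 0  ->  20 a_5 = -9 a_3 = -9/2  ->  a_5 = -9/40
Truncated series: y(x) = -1 - x + (1/2) x^3 - (9/40) x^5 + O(x^6).

a_0 = -1; a_1 = -1; a_2 = 0; a_3 = 1/2; a_4 = 0; a_5 = -9/40


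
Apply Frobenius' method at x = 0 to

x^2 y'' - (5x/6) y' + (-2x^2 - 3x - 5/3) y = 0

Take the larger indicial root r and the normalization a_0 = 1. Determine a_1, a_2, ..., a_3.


Write in Frobenius form y'' + (p(x)/x) y' + (q(x)/x^2) y = 0:
  p(x) = -5/6,  q(x) = -2x^2 - 3x - 5/3.
Indicial equation: r(r-1) + (-5/6) r + (-5/3) = 0 -> roots r_1 = 5/2, r_2 = -2/3.
Take r = r_1 = 5/2. Let y(x) = x^r sum_{n>=0} a_n x^n with a_0 = 1.
Substitute y = x^r sum a_n x^n and match x^{r+n}. The recurrence is
  D(n) a_n - 3 a_{n-1} - 2 a_{n-2} = 0,  where D(n) = (r+n)(r+n-1) + (-5/6)(r+n) + (-5/3).
  a_n = [3 a_{n-1} + 2 a_{n-2}] / D(n).
Since the indicial polynomial factors as (r - r_1)(r - r_2), D(n) = (r_1 + n - r_1)(r_1 + n - r_2) = n(n + 19/6).
Evaluating step by step (a_0 = 1):
  n = 1: D(1) = 1(1 + 19/6) = 25/6; numerator = 3(1) = 3; a_1 = (3)/(25/6) = 18/25
  n = 2: D(2) = 2(2 + 19/6) = 31/3; numerator = 3(18/25) + 2(1) = 104/25; a_2 = (104/25)/(31/3) = 312/775
  n = 3: D(3) = 3(3 + 19/6) = 37/2; numerator = 3(312/775) + 2(18/25) = 2052/775; a_3 = (2052/775)/(37/2) = 4104/28675

r = 5/2; a_0 = 1; a_1 = 18/25; a_2 = 312/775; a_3 = 4104/28675


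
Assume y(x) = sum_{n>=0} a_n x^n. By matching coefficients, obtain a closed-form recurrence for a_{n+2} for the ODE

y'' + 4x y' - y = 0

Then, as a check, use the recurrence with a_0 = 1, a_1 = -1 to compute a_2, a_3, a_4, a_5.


Substitute y = sum_n a_n x^n.
y''(x) has coefficient (n+2)(n+1) a_{n+2} at x^n;
4 x y'(x) has coefficient 4 n a_n at x^n (shift);
-y(x) has coefficient -1 a_n at x^n.
Matching x^n: (n+2)(n+1) a_{n+2} + (4n - 1) a_n = 0.
Thus a_{n+2} = (-4n + 1) / ((n+1)(n+2)) * a_n.

Check with a_0 = 1, a_1 = -1 (apply the recurrence for n = 0, 1, 2, 3): a_0 = 1, a_1 = -1, a_2 = 1/2, a_3 = 1/2, a_4 = -7/24, a_5 = -11/40.

a_(n+2) = (-4n + 1) / ((n+1)(n+2)) * a_n; check: a_0 = 1, a_1 = -1, a_2 = 1/2, a_3 = 1/2, a_4 = -7/24, a_5 = -11/40


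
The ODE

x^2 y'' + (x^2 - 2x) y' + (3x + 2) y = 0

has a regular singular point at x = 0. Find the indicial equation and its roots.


Divide by x^2 to reach normal form y'' + P_1(x) y' + P_2(x) y = 0 with P_1(x) = 1 - 2/x and P_2(x) = 3/x + 2/x^2.
x = 0 is a singular point because the y'-coefficient 1 - 2/x has a pole at x = 0 and the y-coefficient 3/x + 2/x^2 has a pole at x = 0.
It is a regular singular point because x P_1(x) = p(x) = x - 2 and x^2 P_2(x) = q(x) = 3x + 2 are polynomials, hence analytic at x = 0.
p(0) = -2,  q(0) = 2.
Indicial equation: r(r-1) + p(0) r + q(0) = 0, i.e. r^2 + (p(0) - 1) r + q(0) = 0, i.e. r^2 - 3 r + 2 = 0.
Discriminant: (-3)^2 - 4(2) = 1, so r = (3 ± 1)/2.
Solving: r_1 = 2, r_2 = 1.

indicial: r^2 - 3 r + 2 = 0; roots r_1 = 2, r_2 = 1


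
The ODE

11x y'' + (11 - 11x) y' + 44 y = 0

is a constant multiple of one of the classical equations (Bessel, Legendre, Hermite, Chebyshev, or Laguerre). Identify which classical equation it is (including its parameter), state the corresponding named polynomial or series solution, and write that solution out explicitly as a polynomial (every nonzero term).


All three coefficients share the factor 11; dividing through by 11 gives  x y'' + (1 - x) y' + 4 y = 0.
This matches the Laguerre equation x y'' + (1 - x) y' + n y = 0 with n = 4; the polynomial solution is L_4(x).
With y = sum_k a_k x^k, matching x^k gives (k+1)k a_{k+1} + (k+1) a_{k+1} - k a_k + n a_k = 0, i.e. (k+1)^2 a_{k+1} = (k - n) a_k = (k - 4) a_k. The right side vanishes at k = 4, so the series terminates at degree 4.
Standard normalization L_n(0) = 1 gives a_0 = 1. Work upward with a_{k+1} = (k - 4) a_k / (k+1)^2:
  a_1 = (0 - 4)(1) / 1^2 = -4/1 = -4
  a_2 = (1 - 4)(-4) / 2^2 = 12/4 = 3
  a_3 = (2 - 4)(3) / 3^2 = -6/9 = -2/3
  a_4 = (3 - 4)(-2/3) / 4^2 = (2/3)/16 = 1/24
Hence L_4(x) = x^4/24 - 2 x^3/3 + 3 x^2 - 4 x + 1.

L_4(x); series = x^4/24 - 2 x^3/3 + 3 x^2 - 4 x + 1


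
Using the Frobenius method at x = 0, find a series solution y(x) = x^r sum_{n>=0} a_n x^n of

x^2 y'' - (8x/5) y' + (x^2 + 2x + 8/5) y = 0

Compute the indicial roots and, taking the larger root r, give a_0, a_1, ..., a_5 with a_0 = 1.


Write in Frobenius form y'' + (p(x)/x) y' + (q(x)/x^2) y = 0:
  p(x) = -8/5,  q(x) = x^2 + 2x + 8/5.
Indicial equation: r(r-1) + (-8/5) r + (8/5) = 0 -> roots r_1 = 8/5, r_2 = 1.
Take r = r_1 = 8/5. Let y(x) = x^r sum_{n>=0} a_n x^n with a_0 = 1.
Substitute y = x^r sum a_n x^n and match x^{r+n}. The recurrence is
  D(n) a_n + 2 a_{n-1} + 1 a_{n-2} = 0,  where D(n) = (r+n)(r+n-1) + (-8/5)(r+n) + (8/5).
  a_n = [-2 a_{n-1} - 1 a_{n-2}] / D(n).
Since the indicial polynomial factors as (r - r_1)(r - r_2), D(n) = (r_1 + n - r_1)(r_1 + n - r_2) = n(n + 3/5).
Evaluating step by step (a_0 = 1):
  n = 1: D(1) = 1(1 + 3/5) = 8/5; numerator = -2(1) = -2; a_1 = (-2)/(8/5) = -5/4
  n = 2: D(2) = 2(2 + 3/5) = 26/5; numerator = -2(-5/4) - 1(1) = 3/2; a_2 = (3/2)/(26/5) = 15/52
  n = 3: D(3) = 3(3 + 3/5) = 54/5; numerator = -2(15/52) - 1(-5/4) = 35/52; a_3 = (35/52)/(54/5) = 175/2808
  n = 4: D(4) = 4(4 + 3/5) = 92/5; numerator = -2(175/2808) - 1(15/52) = -145/351; a_4 = (-145/351)/(92/5) = -725/32292
  n = 5: D(5) = 5(5 + 3/5) = 28; numerator = -2(-725/32292) - 1(175/2808) = -125/7176; a_5 = (-125/7176)/(28) = -125/200928

r = 8/5; a_0 = 1; a_1 = -5/4; a_2 = 15/52; a_3 = 175/2808; a_4 = -725/32292; a_5 = -125/200928


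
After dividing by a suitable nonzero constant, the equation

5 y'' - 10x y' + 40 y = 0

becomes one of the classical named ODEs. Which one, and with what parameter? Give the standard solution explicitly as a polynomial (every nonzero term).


All three coefficients share the factor 5; dividing through by 5 gives  y'' - 2x y' + 8 y = 0.
This matches the Hermite equation y'' - 2x y' + 2n y = 0 with 2n = 8, so n = 4; the polynomial solution is H_4(x).
With y = sum_k a_k x^k, matching x^k gives (k+2)(k+1) a_{k+2} = 2(k - n) a_k = 2(k - 4) a_k. The right side vanishes at k = 4, so the series with the parity of 4 terminates at degree 4.
Standard normalization: leading coefficient of H_n is 2^n, so a_4 = 2^4 = 16. Work downward with a_k = (k+1)(k+2) a_{k+2} / (2(k - n)):
  a_2 = (3)(4)(16) / (2(2 - 4)) = 192/(-4) = -48
  a_0 = (1)(2)(-48) / (2(0 - 4)) = -96/(-8) = 12
Hence H_4(x) = 16 x^4 - 48 x^2 + 12.

H_4(x); series = 16 x^4 - 48 x^2 + 12


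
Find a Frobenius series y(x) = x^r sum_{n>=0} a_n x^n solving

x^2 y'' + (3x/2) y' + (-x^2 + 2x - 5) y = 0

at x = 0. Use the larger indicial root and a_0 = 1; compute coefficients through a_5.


Write in Frobenius form y'' + (p(x)/x) y' + (q(x)/x^2) y = 0:
  p(x) = 3/2,  q(x) = -x^2 + 2x - 5.
Indicial equation: r(r-1) + (3/2) r + (-5) = 0 -> roots r_1 = 2, r_2 = -5/2.
Take r = r_1 = 2. Let y(x) = x^r sum_{n>=0} a_n x^n with a_0 = 1.
Substitute y = x^r sum a_n x^n and match x^{r+n}. The recurrence is
  D(n) a_n + 2 a_{n-1} - 1 a_{n-2} = 0,  where D(n) = (r+n)(r+n-1) + (3/2)(r+n) + (-5).
  a_n = [-2 a_{n-1} + 1 a_{n-2}] / D(n).
Since the indicial polynomial factors as (r - r_1)(r - r_2), D(n) = (r_1 + n - r_1)(r_1 + n - r_2) = n(n + 9/2).
Evaluating step by step (a_0 = 1):
  n = 1: D(1) = 1(1 + 9/2) = 11/2; numerator = -2(1) = -2; a_1 = (-2)/(11/2) = -4/11
  n = 2: D(2) = 2(2 + 9/2) = 13; numerator = -2(-4/11) + 1(1) = 19/11; a_2 = (19/11)/(13) = 19/143
  n = 3: D(3) = 3(3 + 9/2) = 45/2; numerator = -2(19/143) + 1(-4/11) = -90/143; a_3 = (-90/143)/(45/2) = -4/143
  n = 4: D(4) = 4(4 + 9/2) = 34; numerator = -2(-4/143) + 1(19/143) = 27/143; a_4 = (27/143)/(34) = 27/4862
  n = 5: D(5) = 5(5 + 9/2) = 95/2; numerator = -2(27/4862) + 1(-4/143) = -95/2431; a_5 = (-95/2431)/(95/2) = -2/2431

r = 2; a_0 = 1; a_1 = -4/11; a_2 = 19/143; a_3 = -4/143; a_4 = 27/4862; a_5 = -2/2431


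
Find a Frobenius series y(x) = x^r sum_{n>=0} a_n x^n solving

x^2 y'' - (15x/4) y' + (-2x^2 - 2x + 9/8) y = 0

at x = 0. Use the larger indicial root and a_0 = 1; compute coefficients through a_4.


Write in Frobenius form y'' + (p(x)/x) y' + (q(x)/x^2) y = 0:
  p(x) = -15/4,  q(x) = -2x^2 - 2x + 9/8.
Indicial equation: r(r-1) + (-15/4) r + (9/8) = 0 -> roots r_1 = 9/2, r_2 = 1/4.
Take r = r_1 = 9/2. Let y(x) = x^r sum_{n>=0} a_n x^n with a_0 = 1.
Substitute y = x^r sum a_n x^n and match x^{r+n}. The recurrence is
  D(n) a_n - 2 a_{n-1} - 2 a_{n-2} = 0,  where D(n) = (r+n)(r+n-1) + (-15/4)(r+n) + (9/8).
  a_n = [2 a_{n-1} + 2 a_{n-2}] / D(n).
Since the indicial polynomial factors as (r - r_1)(r - r_2), D(n) = (r_1 + n - r_1)(r_1 + n - r_2) = n(n + 17/4).
Evaluating step by step (a_0 = 1):
  n = 1: D(1) = 1(1 + 17/4) = 21/4; numerator = 2(1) = 2; a_1 = (2)/(21/4) = 8/21
  n = 2: D(2) = 2(2 + 17/4) = 25/2; numerator = 2(8/21) + 2(1) = 58/21; a_2 = (58/21)/(25/2) = 116/525
  n = 3: D(3) = 3(3 + 17/4) = 87/4; numerator = 2(116/525) + 2(8/21) = 632/525; a_3 = (632/525)/(87/4) = 2528/45675
  n = 4: D(4) = 4(4 + 17/4) = 33; numerator = 2(2528/45675) + 2(116/525) = 5048/9135; a_4 = (5048/9135)/(33) = 5048/301455

r = 9/2; a_0 = 1; a_1 = 8/21; a_2 = 116/525; a_3 = 2528/45675; a_4 = 5048/301455


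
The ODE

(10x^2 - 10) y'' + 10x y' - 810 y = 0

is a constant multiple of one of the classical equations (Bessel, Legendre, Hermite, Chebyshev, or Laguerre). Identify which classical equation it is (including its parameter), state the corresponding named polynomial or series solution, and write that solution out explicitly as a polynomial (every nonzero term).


All three coefficients share the factor -10; dividing through by -10 gives  (1 - x^2) y'' - x y' + 81 y = 0.
This matches the Chebyshev equation (1 - x^2) y'' - x y' + n^2 y = 0 (note the -x y' term, not -2x y') with n^2 = 81, so n = 9; the polynomial solution is T_9(x).
With y = sum_k a_k x^k, matching x^k gives (k+2)(k+1) a_{k+2} = (k^2 - n^2) a_k = (k - 9)(k + 9) a_k. The right side vanishes at k = 9, so the series with the parity of 9 terminates at degree 9.
Standard normalization: leading coefficient of T_n is 2^(n-1), so a_9 = 2^8 = 256. Work downward with a_k = (k+1)(k+2) a_{k+2} / ((k - 9)(k + 9)):
  a_7 = (8)(9)(256) / ((7 - 9)(7 + 9)) = 18432/(-32) = -576
  a_5 = (6)(7)(-576) / ((5 - 9)(5 + 9)) = -24192/(-56) = 432
  a_3 = (4)(5)(432) / ((3 - 9)(3 + 9)) = 8640/(-72) = -120
  a_1 = (2)(3)(-120) / ((1 - 9)(1 + 9)) = -720/(-80) = 9
Hence T_9(x) = 256 x^9 - 576 x^7 + 432 x^5 - 120 x^3 + 9 x.

T_9(x); series = 256 x^9 - 576 x^7 + 432 x^5 - 120 x^3 + 9 x


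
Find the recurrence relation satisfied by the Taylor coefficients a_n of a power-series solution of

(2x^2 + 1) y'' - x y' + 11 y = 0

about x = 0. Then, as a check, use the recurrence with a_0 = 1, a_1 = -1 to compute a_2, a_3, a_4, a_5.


Substitute y = sum_n a_n x^n.
(1 + 2 x^2) y'' contributes (n+2)(n+1) a_{n+2} + 2 n(n-1) a_n at x^n.
-x y'(x) contributes -n a_n at x^n.
11 y(x) contributes 11 a_n at x^n.
Matching x^n: (n+2)(n+1) a_{n+2} + (2 n(n-1) - n + 11) a_n = 0.
Thus a_{n+2} = (-2 n(n-1) + n - 11) / ((n+1)(n+2)) * a_n.

Check with a_0 = 1, a_1 = -1 (apply the recurrence for n = 0, 1, 2, 3): a_0 = 1, a_1 = -1, a_2 = -11/2, a_3 = 5/3, a_4 = 143/24, a_5 = -5/3.

a_(n+2) = (-2 n(n-1) + n - 11) / ((n+1)(n+2)) * a_n; check: a_0 = 1, a_1 = -1, a_2 = -11/2, a_3 = 5/3, a_4 = 143/24, a_5 = -5/3


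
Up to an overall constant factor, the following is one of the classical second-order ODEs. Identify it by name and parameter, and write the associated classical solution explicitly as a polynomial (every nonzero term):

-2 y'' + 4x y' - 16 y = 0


All three coefficients share the factor -2; dividing through by -2 gives  y'' - 2x y' + 8 y = 0.
This matches the Hermite equation y'' - 2x y' + 2n y = 0 with 2n = 8, so n = 4; the polynomial solution is H_4(x).
With y = sum_k a_k x^k, matching x^k gives (k+2)(k+1) a_{k+2} = 2(k - n) a_k = 2(k - 4) a_k. The right side vanishes at k = 4, so the series with the parity of 4 terminates at degree 4.
Standard normalization: leading coefficient of H_n is 2^n, so a_4 = 2^4 = 16. Work downward with a_k = (k+1)(k+2) a_{k+2} / (2(k - n)):
  a_2 = (3)(4)(16) / (2(2 - 4)) = 192/(-4) = -48
  a_0 = (1)(2)(-48) / (2(0 - 4)) = -96/(-8) = 12
Hence H_4(x) = 16 x^4 - 48 x^2 + 12.

H_4(x); series = 16 x^4 - 48 x^2 + 12


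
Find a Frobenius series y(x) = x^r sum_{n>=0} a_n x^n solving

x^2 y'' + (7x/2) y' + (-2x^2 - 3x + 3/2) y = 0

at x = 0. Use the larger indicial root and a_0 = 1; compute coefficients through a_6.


Write in Frobenius form y'' + (p(x)/x) y' + (q(x)/x^2) y = 0:
  p(x) = 7/2,  q(x) = -2x^2 - 3x + 3/2.
Indicial equation: r(r-1) + (7/2) r + (3/2) = 0 -> roots r_1 = -1, r_2 = -3/2.
Take r = r_1 = -1. Let y(x) = x^r sum_{n>=0} a_n x^n with a_0 = 1.
Substitute y = x^r sum a_n x^n and match x^{r+n}. The recurrence is
  D(n) a_n - 3 a_{n-1} - 2 a_{n-2} = 0,  where D(n) = (r+n)(r+n-1) + (7/2)(r+n) + (3/2).
  a_n = [3 a_{n-1} + 2 a_{n-2}] / D(n).
Since the indicial polynomial factors as (r - r_1)(r - r_2), D(n) = (r_1 + n - r_1)(r_1 + n - r_2) = n(n + 1/2).
Evaluating step by step (a_0 = 1):
  n = 1: D(1) = 1(1 + 1/2) = 3/2; numerator = 3(1) = 3; a_1 = (3)/(3/2) = 2
  n = 2: D(2) = 2(2 + 1/2) = 5; numerator = 3(2) + 2(1) = 8; a_2 = (8)/(5) = 8/5
  n = 3: D(3) = 3(3 + 1/2) = 21/2; numerator = 3(8/5) + 2(2) = 44/5; a_3 = (44/5)/(21/2) = 88/105
  n = 4: D(4) = 4(4 + 1/2) = 18; numerator = 3(88/105) + 2(8/5) = 40/7; a_4 = (40/7)/(18) = 20/63
  n = 5: D(5) = 5(5 + 1/2) = 55/2; numerator = 3(20/63) + 2(88/105) = 92/35; a_5 = (92/35)/(55/2) = 184/1925
  n = 6: D(6) = 6(6 + 1/2) = 39; numerator = 3(184/1925) + 2(20/63) = 15968/17325; a_6 = (15968/17325)/(39) = 15968/675675

r = -1; a_0 = 1; a_1 = 2; a_2 = 8/5; a_3 = 88/105; a_4 = 20/63; a_5 = 184/1925; a_6 = 15968/675675


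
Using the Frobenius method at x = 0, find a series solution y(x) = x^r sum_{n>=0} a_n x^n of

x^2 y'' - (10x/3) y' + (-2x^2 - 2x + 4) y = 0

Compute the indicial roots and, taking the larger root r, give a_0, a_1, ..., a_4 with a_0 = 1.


Write in Frobenius form y'' + (p(x)/x) y' + (q(x)/x^2) y = 0:
  p(x) = -10/3,  q(x) = -2x^2 - 2x + 4.
Indicial equation: r(r-1) + (-10/3) r + (4) = 0 -> roots r_1 = 3, r_2 = 4/3.
Take r = r_1 = 3. Let y(x) = x^r sum_{n>=0} a_n x^n with a_0 = 1.
Substitute y = x^r sum a_n x^n and match x^{r+n}. The recurrence is
  D(n) a_n - 2 a_{n-1} - 2 a_{n-2} = 0,  where D(n) = (r+n)(r+n-1) + (-10/3)(r+n) + (4).
  a_n = [2 a_{n-1} + 2 a_{n-2}] / D(n).
Since the indicial polynomial factors as (r - r_1)(r - r_2), D(n) = (r_1 + n - r_1)(r_1 + n - r_2) = n(n + 5/3).
Evaluating step by step (a_0 = 1):
  n = 1: D(1) = 1(1 + 5/3) = 8/3; numerator = 2(1) = 2; a_1 = (2)/(8/3) = 3/4
  n = 2: D(2) = 2(2 + 5/3) = 22/3; numerator = 2(3/4) + 2(1) = 7/2; a_2 = (7/2)/(22/3) = 21/44
  n = 3: D(3) = 3(3 + 5/3) = 14; numerator = 2(21/44) + 2(3/4) = 27/11; a_3 = (27/11)/(14) = 27/154
  n = 4: D(4) = 4(4 + 5/3) = 68/3; numerator = 2(27/154) + 2(21/44) = 201/154; a_4 = (201/154)/(68/3) = 603/10472

r = 3; a_0 = 1; a_1 = 3/4; a_2 = 21/44; a_3 = 27/154; a_4 = 603/10472


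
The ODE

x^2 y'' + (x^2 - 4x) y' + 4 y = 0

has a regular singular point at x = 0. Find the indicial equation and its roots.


Divide by x^2 to reach normal form y'' + P_1(x) y' + P_2(x) y = 0 with P_1(x) = 1 - 4/x and P_2(x) = 4/x^2.
x = 0 is a singular point because the y'-coefficient 1 - 4/x has a pole at x = 0 and the y-coefficient 4/x^2 has a pole at x = 0.
It is a regular singular point because x P_1(x) = p(x) = x - 4 and x^2 P_2(x) = q(x) = 4 are polynomials, hence analytic at x = 0.
p(0) = -4,  q(0) = 4.
Indicial equation: r(r-1) + p(0) r + q(0) = 0, i.e. r^2 + (p(0) - 1) r + q(0) = 0, i.e. r^2 - 5 r + 4 = 0.
Discriminant: (-5)^2 - 4(4) = 9, so r = (5 ± 3)/2.
Solving: r_1 = 4, r_2 = 1.

indicial: r^2 - 5 r + 4 = 0; roots r_1 = 4, r_2 = 1


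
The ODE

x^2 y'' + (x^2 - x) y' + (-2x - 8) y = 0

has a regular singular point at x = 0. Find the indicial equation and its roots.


Divide by x^2 to reach normal form y'' + P_1(x) y' + P_2(x) y = 0 with P_1(x) = 1 - 1/x and P_2(x) = -2/x - 8/x^2.
x = 0 is a singular point because the y'-coefficient 1 - 1/x has a pole at x = 0 and the y-coefficient -2/x - 8/x^2 has a pole at x = 0.
It is a regular singular point because x P_1(x) = p(x) = x - 1 and x^2 P_2(x) = q(x) = -2x - 8 are polynomials, hence analytic at x = 0.
p(0) = -1,  q(0) = -8.
Indicial equation: r(r-1) + p(0) r + q(0) = 0, i.e. r^2 + (p(0) - 1) r + q(0) = 0, i.e. r^2 - 2 r - 8 = 0.
Discriminant: (-2)^2 - 4(-8) = 36, so r = (2 ± 6)/2.
Solving: r_1 = 4, r_2 = -2.

indicial: r^2 - 2 r - 8 = 0; roots r_1 = 4, r_2 = -2


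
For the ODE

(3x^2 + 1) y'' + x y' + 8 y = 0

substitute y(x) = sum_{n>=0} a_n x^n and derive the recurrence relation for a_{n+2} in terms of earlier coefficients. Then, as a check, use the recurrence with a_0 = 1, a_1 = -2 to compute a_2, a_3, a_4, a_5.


Substitute y = sum_n a_n x^n.
(1 + 3 x^2) y'' contributes (n+2)(n+1) a_{n+2} + 3 n(n-1) a_n at x^n.
x y'(x) contributes n a_n at x^n.
8 y(x) contributes 8 a_n at x^n.
Matching x^n: (n+2)(n+1) a_{n+2} + (3 n(n-1) + n + 8) a_n = 0.
Thus a_{n+2} = (-3 n(n-1) - n - 8) / ((n+1)(n+2)) * a_n.

Check with a_0 = 1, a_1 = -2 (apply the recurrence for n = 0, 1, 2, 3): a_0 = 1, a_1 = -2, a_2 = -4, a_3 = 3, a_4 = 16/3, a_5 = -87/20.

a_(n+2) = (-3 n(n-1) - n - 8) / ((n+1)(n+2)) * a_n; check: a_0 = 1, a_1 = -2, a_2 = -4, a_3 = 3, a_4 = 16/3, a_5 = -87/20


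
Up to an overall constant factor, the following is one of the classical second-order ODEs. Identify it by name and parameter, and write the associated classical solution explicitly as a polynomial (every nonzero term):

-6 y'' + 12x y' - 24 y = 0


All three coefficients share the factor -6; dividing through by -6 gives  y'' - 2x y' + 4 y = 0.
This matches the Hermite equation y'' - 2x y' + 2n y = 0 with 2n = 4, so n = 2; the polynomial solution is H_2(x).
With y = sum_k a_k x^k, matching x^k gives (k+2)(k+1) a_{k+2} = 2(k - n) a_k = 2(k - 2) a_k. The right side vanishes at k = 2, so the series with the parity of 2 terminates at degree 2.
Standard normalization: leading coefficient of H_n is 2^n, so a_2 = 2^2 = 4. Work downward with a_k = (k+1)(k+2) a_{k+2} / (2(k - n)):
  a_0 = (1)(2)(4) / (2(0 - 2)) = 8/(-4) = -2
Hence H_2(x) = 4 x^2 - 2.

H_2(x); series = 4 x^2 - 2


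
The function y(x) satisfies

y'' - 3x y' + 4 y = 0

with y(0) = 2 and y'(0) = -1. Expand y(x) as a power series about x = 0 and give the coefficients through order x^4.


Ansatz: y(x) = sum_{n>=0} a_n x^n, so y'(x) = sum_{n>=1} n a_n x^(n-1) and y''(x) = sum_{n>=2} n(n-1) a_n x^(n-2).
Substitute into P(x) y'' + Q(x) y' + R(x) y = 0 with P(x) = 1, Q(x) = -3x, R(x) = 4, and match powers of x.
Initial conditions: a_0 = 2, a_1 = -1.
Setting the coefficient of each power of x to zero and solving order by order (substituting the coefficients already found):
  x^0: 2 a_2 + 4 a_0 = 0  ->  2 a_2 = -4 a_0 = -8  ->  a_2 = -4
  x^1: 6 a_3 + a_1 = 0  ->  6 a_3 = -a_1 = 1  ->  a_3 = 1/6
  x^2: 12 a_4 - 2 a_2 = 0  ->  12 a_4 = 2 a_2 = -8  ->  a_4 = -2/3
Truncated series: y(x) = 2 - x - 4 x^2 + (1/6) x^3 - (2/3) x^4 + O(x^5).

a_0 = 2; a_1 = -1; a_2 = -4; a_3 = 1/6; a_4 = -2/3


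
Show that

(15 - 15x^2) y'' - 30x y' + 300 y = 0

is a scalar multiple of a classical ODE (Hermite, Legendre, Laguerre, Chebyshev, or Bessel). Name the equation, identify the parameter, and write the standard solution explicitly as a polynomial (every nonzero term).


All three coefficients share the factor 15; dividing through by 15 gives  (1 - x^2) y'' - 2x y' + 20 y = 0.
This matches the Legendre equation (1 - x^2) y'' - 2x y' + n(n+1) y = 0 (note the -2x y' term) with n(n+1) = 20, so n = 4; the polynomial solution is P_4(x).
With y = sum_k a_k x^k, matching x^k gives (k+2)(k+1) a_{k+2} = [k(k+1) - n(n+1)] a_k = (k - 4)(k + 5) a_k. The right side vanishes at k = 4, so the series with the parity of 4 terminates at degree 4.
Standard normalization (P_n(1) = 1): leading coefficient (2n)!/(2^n (n!)^2) = 40320/(16*576) = 35/8, so a_4 = 35/8. Work downward with a_k = (k+1)(k+2) a_{k+2} / ((k - 4)(k + 5)):
  a_2 = (3)(4)(35/8) / ((2 - 4)(2 + 5)) = (105/2)/(-14) = -15/4
  a_0 = (1)(2)(-15/4) / ((0 - 4)(0 + 5)) = (-15/2)/(-20) = 3/8
Hence P_4(x) = 35 x^4/8 - 15 x^2/4 + 3/8.

P_4(x); series = 35 x^4/8 - 15 x^2/4 + 3/8


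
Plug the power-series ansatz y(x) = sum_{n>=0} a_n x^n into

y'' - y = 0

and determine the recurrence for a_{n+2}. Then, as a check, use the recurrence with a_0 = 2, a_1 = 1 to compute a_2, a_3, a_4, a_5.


Substitute y = sum_n a_n x^n into y'' + (const) y = 0.
y''(x) = sum_{n>=0} (n+2)(n+1) a_{n+2} x^n.
The ODE becomes sum_n [(n+2)(n+1) a_{n+2} - 1 a_n] x^n = 0.
Setting each coefficient to zero gives the recurrence:
  (n+2)(n+1) a_{n+2} - 1 a_n = 0,
  a_{n+2} = 1 / ((n+1)(n+2)) a_n.

Check with a_0 = 2, a_1 = 1 (apply the recurrence for n = 0, 1, 2, 3): a_0 = 2, a_1 = 1, a_2 = 1, a_3 = 1/6, a_4 = 1/12, a_5 = 1/120.

a_{n+2} = 1/((n+1)(n+2)) * a_n; check: a_0 = 2, a_1 = 1, a_2 = 1, a_3 = 1/6, a_4 = 1/12, a_5 = 1/120


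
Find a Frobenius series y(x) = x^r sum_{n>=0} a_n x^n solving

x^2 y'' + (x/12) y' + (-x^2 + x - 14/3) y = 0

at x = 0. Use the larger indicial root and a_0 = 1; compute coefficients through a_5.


Write in Frobenius form y'' + (p(x)/x) y' + (q(x)/x^2) y = 0:
  p(x) = 1/12,  q(x) = -x^2 + x - 14/3.
Indicial equation: r(r-1) + (1/12) r + (-14/3) = 0 -> roots r_1 = 8/3, r_2 = -7/4.
Take r = r_1 = 8/3. Let y(x) = x^r sum_{n>=0} a_n x^n with a_0 = 1.
Substitute y = x^r sum a_n x^n and match x^{r+n}. The recurrence is
  D(n) a_n + 1 a_{n-1} - 1 a_{n-2} = 0,  where D(n) = (r+n)(r+n-1) + (1/12)(r+n) + (-14/3).
  a_n = [-1 a_{n-1} + 1 a_{n-2}] / D(n).
Since the indicial polynomial factors as (r - r_1)(r - r_2), D(n) = (r_1 + n - r_1)(r_1 + n - r_2) = n(n + 53/12).
Evaluating step by step (a_0 = 1):
  n = 1: D(1) = 1(1 + 53/12) = 65/12; numerator = -1(1) = -1; a_1 = (-1)/(65/12) = -12/65
  n = 2: D(2) = 2(2 + 53/12) = 77/6; numerator = -1(-12/65) + 1(1) = 77/65; a_2 = (77/65)/(77/6) = 6/65
  n = 3: D(3) = 3(3 + 53/12) = 89/4; numerator = -1(6/65) + 1(-12/65) = -18/65; a_3 = (-18/65)/(89/4) = -72/5785
  n = 4: D(4) = 4(4 + 53/12) = 101/3; numerator = -1(-72/5785) + 1(6/65) = 606/5785; a_4 = (606/5785)/(101/3) = 18/5785
  n = 5: D(5) = 5(5 + 53/12) = 565/12; numerator = -1(18/5785) + 1(-72/5785) = -18/1157; a_5 = (-18/1157)/(565/12) = -216/653705

r = 8/3; a_0 = 1; a_1 = -12/65; a_2 = 6/65; a_3 = -72/5785; a_4 = 18/5785; a_5 = -216/653705


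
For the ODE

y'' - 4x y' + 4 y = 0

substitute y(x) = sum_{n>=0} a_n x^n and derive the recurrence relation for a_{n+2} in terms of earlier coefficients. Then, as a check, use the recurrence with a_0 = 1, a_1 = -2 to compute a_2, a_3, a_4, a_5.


Substitute y = sum_n a_n x^n.
y''(x) has coefficient (n+2)(n+1) a_{n+2} at x^n;
-4 x y'(x) has coefficient -4 n a_n at x^n (shift);
4 y(x) has coefficient 4 a_n at x^n.
Matching x^n: (n+2)(n+1) a_{n+2} + (-4n + 4) a_n = 0.
Thus a_{n+2} = (4n - 4) / ((n+1)(n+2)) * a_n.

Check with a_0 = 1, a_1 = -2 (apply the recurrence for n = 0, 1, 2, 3): a_0 = 1, a_1 = -2, a_2 = -2, a_3 = 0, a_4 = -2/3, a_5 = 0.

a_(n+2) = (4n - 4) / ((n+1)(n+2)) * a_n; check: a_0 = 1, a_1 = -2, a_2 = -2, a_3 = 0, a_4 = -2/3, a_5 = 0


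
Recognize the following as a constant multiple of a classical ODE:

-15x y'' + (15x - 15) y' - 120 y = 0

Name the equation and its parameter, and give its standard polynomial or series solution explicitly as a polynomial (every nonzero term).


All three coefficients share the factor -15; dividing through by -15 gives  x y'' + (1 - x) y' + 8 y = 0.
This matches the Laguerre equation x y'' + (1 - x) y' + n y = 0 with n = 8; the polynomial solution is L_8(x).
With y = sum_k a_k x^k, matching x^k gives (k+1)k a_{k+1} + (k+1) a_{k+1} - k a_k + n a_k = 0, i.e. (k+1)^2 a_{k+1} = (k - n) a_k = (k - 8) a_k. The right side vanishes at k = 8, so the series terminates at degree 8.
Standard normalization L_n(0) = 1 gives a_0 = 1. Work upward with a_{k+1} = (k - 8) a_k / (k+1)^2:
  a_1 = (0 - 8)(1) / 1^2 = -8/1 = -8
  a_2 = (1 - 8)(-8) / 2^2 = 56/4 = 14
  a_3 = (2 - 8)(14) / 3^2 = -84/9 = -28/3
  a_4 = (3 - 8)(-28/3) / 4^2 = (140/3)/16 = 35/12
  a_5 = (4 - 8)(35/12) / 5^2 = (-35/3)/25 = -7/15
  a_6 = (5 - 8)(-7/15) / 6^2 = (7/5)/36 = 7/180
  a_7 = (6 - 8)(7/180) / 7^2 = (-7/90)/49 = -1/630
  a_8 = (7 - 8)(-1/630) / 8^2 = (1/630)/64 = 1/40320
Hence L_8(x) = x^8/40320 - x^7/630 + 7 x^6/180 - 7 x^5/15 + 35 x^4/12 - 28 x^3/3 + 14 x^2 - 8 x + 1.

L_8(x); series = x^8/40320 - x^7/630 + 7 x^6/180 - 7 x^5/15 + 35 x^4/12 - 28 x^3/3 + 14 x^2 - 8 x + 1


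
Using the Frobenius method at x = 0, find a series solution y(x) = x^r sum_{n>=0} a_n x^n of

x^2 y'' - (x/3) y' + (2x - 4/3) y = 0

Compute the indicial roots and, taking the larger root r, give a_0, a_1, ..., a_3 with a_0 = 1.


Write in Frobenius form y'' + (p(x)/x) y' + (q(x)/x^2) y = 0:
  p(x) = -1/3,  q(x) = 2x - 4/3.
Indicial equation: r(r-1) + (-1/3) r + (-4/3) = 0 -> roots r_1 = 2, r_2 = -2/3.
Take r = r_1 = 2. Let y(x) = x^r sum_{n>=0} a_n x^n with a_0 = 1.
Substitute y = x^r sum a_n x^n and match x^{r+n}. The recurrence is
  D(n) a_n + 2 a_{n-1} = 0,  where D(n) = (r+n)(r+n-1) + (-1/3)(r+n) + (-4/3).
  a_n = -2 / D(n) * a_{n-1}.
Since the indicial polynomial factors as (r - r_1)(r - r_2), D(n) = (r_1 + n - r_1)(r_1 + n - r_2) = n(n + 8/3).
Evaluating step by step (a_0 = 1):
  n = 1: D(1) = 1(1 + 8/3) = 11/3; numerator = -2(1) = -2; a_1 = (-2)/(11/3) = -6/11
  n = 2: D(2) = 2(2 + 8/3) = 28/3; numerator = -2(-6/11) = 12/11; a_2 = (12/11)/(28/3) = 9/77
  n = 3: D(3) = 3(3 + 8/3) = 17; numerator = -2(9/77) = -18/77; a_3 = (-18/77)/(17) = -18/1309

r = 2; a_0 = 1; a_1 = -6/11; a_2 = 9/77; a_3 = -18/1309


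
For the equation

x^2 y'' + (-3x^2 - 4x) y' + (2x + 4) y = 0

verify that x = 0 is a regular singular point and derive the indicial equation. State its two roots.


Divide by x^2 to reach normal form y'' + P_1(x) y' + P_2(x) y = 0 with P_1(x) = -3 - 4/x and P_2(x) = 2/x + 4/x^2.
x = 0 is a singular point because the y'-coefficient -3 - 4/x has a pole at x = 0 and the y-coefficient 2/x + 4/x^2 has a pole at x = 0.
It is a regular singular point because x P_1(x) = p(x) = -3x - 4 and x^2 P_2(x) = q(x) = 2x + 4 are polynomials, hence analytic at x = 0.
p(0) = -4,  q(0) = 4.
Indicial equation: r(r-1) + p(0) r + q(0) = 0, i.e. r^2 + (p(0) - 1) r + q(0) = 0, i.e. r^2 - 5 r + 4 = 0.
Discriminant: (-5)^2 - 4(4) = 9, so r = (5 ± 3)/2.
Solving: r_1 = 4, r_2 = 1.

indicial: r^2 - 5 r + 4 = 0; roots r_1 = 4, r_2 = 1


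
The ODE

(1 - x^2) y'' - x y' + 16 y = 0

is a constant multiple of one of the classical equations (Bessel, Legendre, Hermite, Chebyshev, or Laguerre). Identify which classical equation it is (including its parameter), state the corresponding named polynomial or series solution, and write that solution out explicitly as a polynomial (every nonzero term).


The equation is already in a standard form:  (1 - x^2) y'' - x y' + 16 y = 0.
This matches the Chebyshev equation (1 - x^2) y'' - x y' + n^2 y = 0 (note the -x y' term, not -2x y') with n^2 = 16, so n = 4; the polynomial solution is T_4(x).
With y = sum_k a_k x^k, matching x^k gives (k+2)(k+1) a_{k+2} = (k^2 - n^2) a_k = (k - 4)(k + 4) a_k. The right side vanishes at k = 4, so the series with the parity of 4 terminates at degree 4.
Standard normalization: leading coefficient of T_n is 2^(n-1), so a_4 = 2^3 = 8. Work downward with a_k = (k+1)(k+2) a_{k+2} / ((k - 4)(k + 4)):
  a_2 = (3)(4)(8) / ((2 - 4)(2 + 4)) = 96/(-12) = -8
  a_0 = (1)(2)(-8) / ((0 - 4)(0 + 4)) = -16/(-16) = 1
Hence T_4(x) = 8 x^4 - 8 x^2 + 1.

T_4(x); series = 8 x^4 - 8 x^2 + 1


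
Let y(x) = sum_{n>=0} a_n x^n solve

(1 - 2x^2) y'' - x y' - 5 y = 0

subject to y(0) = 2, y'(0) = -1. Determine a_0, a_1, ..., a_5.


Ansatz: y(x) = sum_{n>=0} a_n x^n, so y'(x) = sum_{n>=1} n a_n x^(n-1) and y''(x) = sum_{n>=2} n(n-1) a_n x^(n-2).
Substitute into P(x) y'' + Q(x) y' + R(x) y = 0 with P(x) = 1 - 2x^2, Q(x) = -x, R(x) = -5, and match powers of x.
Initial conditions: a_0 = 2, a_1 = -1.
Setting the coefficient of each power of x to zero and solving order by order (substituting the coefficients already found):
  x^0: 2 a_2 - 5 a_0 = 0  ->  2 a_2 = 5 a_0 = 10  ->  a_2 = 5
  x^1: 6 a_3 - 6 a_1 = 0  ->  6 a_3 = 6 a_1 = -6  ->  a_3 = -1
  x^2: 12 a_4 - 11 a_2 = 0  ->  12 a_4 = 11 a_2 = 55  ->  a_4 = 55/12
  x^3: 20 a_5 - 20 a_3 = 0  ->  20 a_5 = 20 a_3 = -20  ->  a_5 = -1
Truncated series: y(x) = 2 - x + 5 x^2 - x^3 + (55/12) x^4 - x^5 + O(x^6).

a_0 = 2; a_1 = -1; a_2 = 5; a_3 = -1; a_4 = 55/12; a_5 = -1


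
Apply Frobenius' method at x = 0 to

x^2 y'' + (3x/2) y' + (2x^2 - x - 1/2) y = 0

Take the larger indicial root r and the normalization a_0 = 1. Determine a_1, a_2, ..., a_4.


Write in Frobenius form y'' + (p(x)/x) y' + (q(x)/x^2) y = 0:
  p(x) = 3/2,  q(x) = 2x^2 - x - 1/2.
Indicial equation: r(r-1) + (3/2) r + (-1/2) = 0 -> roots r_1 = 1/2, r_2 = -1.
Take r = r_1 = 1/2. Let y(x) = x^r sum_{n>=0} a_n x^n with a_0 = 1.
Substitute y = x^r sum a_n x^n and match x^{r+n}. The recurrence is
  D(n) a_n - 1 a_{n-1} + 2 a_{n-2} = 0,  where D(n) = (r+n)(r+n-1) + (3/2)(r+n) + (-1/2).
  a_n = [1 a_{n-1} - 2 a_{n-2}] / D(n).
Since the indicial polynomial factors as (r - r_1)(r - r_2), D(n) = (r_1 + n - r_1)(r_1 + n - r_2) = n(n + 3/2).
Evaluating step by step (a_0 = 1):
  n = 1: D(1) = 1(1 + 3/2) = 5/2; numerator = 1(1) = 1; a_1 = (1)/(5/2) = 2/5
  n = 2: D(2) = 2(2 + 3/2) = 7; numerator = 1(2/5) - 2(1) = -8/5; a_2 = (-8/5)/(7) = -8/35
  n = 3: D(3) = 3(3 + 3/2) = 27/2; numerator = 1(-8/35) - 2(2/5) = -36/35; a_3 = (-36/35)/(27/2) = -8/105
  n = 4: D(4) = 4(4 + 3/2) = 22; numerator = 1(-8/105) - 2(-8/35) = 8/21; a_4 = (8/21)/(22) = 4/231

r = 1/2; a_0 = 1; a_1 = 2/5; a_2 = -8/35; a_3 = -8/105; a_4 = 4/231


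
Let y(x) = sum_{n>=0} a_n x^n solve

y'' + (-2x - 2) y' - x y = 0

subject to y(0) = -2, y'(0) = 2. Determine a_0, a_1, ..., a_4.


Ansatz: y(x) = sum_{n>=0} a_n x^n, so y'(x) = sum_{n>=1} n a_n x^(n-1) and y''(x) = sum_{n>=2} n(n-1) a_n x^(n-2).
Substitute into P(x) y'' + Q(x) y' + R(x) y = 0 with P(x) = 1, Q(x) = -2x - 2, R(x) = -x, and match powers of x.
Initial conditions: a_0 = -2, a_1 = 2.
Setting the coefficient of each power of x to zero and solving order by order (substituting the coefficients already found):
  x^0: 2 a_2 - 2 a_1 = 0  ->  2 a_2 = 2 a_1 = 4  ->  a_2 = 2
  x^1: 6 a_3 - 4 a_2 - 2 a_1 - a_0 = 0  ->  6 a_3 = 4 a_2 + 2 a_1 + a_0 = 10  ->  a_3 = 5/3
  x^2: 12 a_4 - 6 a_3 - 4 a_2 - a_1 = 0  ->  12 a_4 = 6 a_3 + 4 a_2 + a_1 = 20  ->  a_4 = 5/3
Truncated series: y(x) = -2 + 2 x + 2 x^2 + (5/3) x^3 + (5/3) x^4 + O(x^5).

a_0 = -2; a_1 = 2; a_2 = 2; a_3 = 5/3; a_4 = 5/3


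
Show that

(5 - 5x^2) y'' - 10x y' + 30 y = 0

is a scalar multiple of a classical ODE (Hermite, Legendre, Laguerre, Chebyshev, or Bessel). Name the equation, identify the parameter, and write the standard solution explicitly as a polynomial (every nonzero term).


All three coefficients share the factor 5; dividing through by 5 gives  (1 - x^2) y'' - 2x y' + 6 y = 0.
This matches the Legendre equation (1 - x^2) y'' - 2x y' + n(n+1) y = 0 (note the -2x y' term) with n(n+1) = 6, so n = 2; the polynomial solution is P_2(x).
With y = sum_k a_k x^k, matching x^k gives (k+2)(k+1) a_{k+2} = [k(k+1) - n(n+1)] a_k = (k - 2)(k + 3) a_k. The right side vanishes at k = 2, so the series with the parity of 2 terminates at degree 2.
Standard normalization (P_n(1) = 1): leading coefficient (2n)!/(2^n (n!)^2) = 24/(4*4) = 3/2, so a_2 = 3/2. Work downward with a_k = (k+1)(k+2) a_{k+2} / ((k - 2)(k + 3)):
  a_0 = (1)(2)(3/2) / ((0 - 2)(0 + 3)) = 3/(-6) = -1/2
Hence P_2(x) = 3 x^2/2 - 1/2.

P_2(x); series = 3 x^2/2 - 1/2


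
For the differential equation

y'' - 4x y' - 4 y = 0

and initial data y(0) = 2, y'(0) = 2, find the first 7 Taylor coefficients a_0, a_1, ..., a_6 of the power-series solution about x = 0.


Ansatz: y(x) = sum_{n>=0} a_n x^n, so y'(x) = sum_{n>=1} n a_n x^(n-1) and y''(x) = sum_{n>=2} n(n-1) a_n x^(n-2).
Substitute into P(x) y'' + Q(x) y' + R(x) y = 0 with P(x) = 1, Q(x) = -4x, R(x) = -4, and match powers of x.
Initial conditions: a_0 = 2, a_1 = 2.
Setting the coefficient of each power of x to zero and solving order by order (substituting the coefficients already found):
  x^0: 2 a_2 - 4 a_0 = 0  ->  2 a_2 = 4 a_0 = 8  ->  a_2 = 4
  x^1: 6 a_3 - 8 a_1 = 0  ->  6 a_3 = 8 a_1 = 16  ->  a_3 = 8/3
  x^2: 12 a_4 - 12 a_2 = 0  ->  12 a_4 = 12 a_2 = 48  ->  a_4 = 4
  x^3: 20 a_5 - 16 a_3 = 0  ->  20 a_5 = 16 a_3 = 128/3  ->  a_5 = 32/15
  x^4: 30 a_6 - 20 a_4 = 0  ->  30 a_6 = 20 a_4 = 80  ->  a_6 = 8/3
Truncated series: y(x) = 2 + 2 x + 4 x^2 + (8/3) x^3 + 4 x^4 + (32/15) x^5 + (8/3) x^6 + O(x^7).

a_0 = 2; a_1 = 2; a_2 = 4; a_3 = 8/3; a_4 = 4; a_5 = 32/15; a_6 = 8/3


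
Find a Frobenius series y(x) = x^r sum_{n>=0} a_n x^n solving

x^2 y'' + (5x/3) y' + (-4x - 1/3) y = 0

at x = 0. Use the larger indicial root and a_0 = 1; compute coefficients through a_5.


Write in Frobenius form y'' + (p(x)/x) y' + (q(x)/x^2) y = 0:
  p(x) = 5/3,  q(x) = -4x - 1/3.
Indicial equation: r(r-1) + (5/3) r + (-1/3) = 0 -> roots r_1 = 1/3, r_2 = -1.
Take r = r_1 = 1/3. Let y(x) = x^r sum_{n>=0} a_n x^n with a_0 = 1.
Substitute y = x^r sum a_n x^n and match x^{r+n}. The recurrence is
  D(n) a_n - 4 a_{n-1} = 0,  where D(n) = (r+n)(r+n-1) + (5/3)(r+n) + (-1/3).
  a_n = 4 / D(n) * a_{n-1}.
Since the indicial polynomial factors as (r - r_1)(r - r_2), D(n) = (r_1 + n - r_1)(r_1 + n - r_2) = n(n + 4/3).
Evaluating step by step (a_0 = 1):
  n = 1: D(1) = 1(1 + 4/3) = 7/3; numerator = 4(1) = 4; a_1 = (4)/(7/3) = 12/7
  n = 2: D(2) = 2(2 + 4/3) = 20/3; numerator = 4(12/7) = 48/7; a_2 = (48/7)/(20/3) = 36/35
  n = 3: D(3) = 3(3 + 4/3) = 13; numerator = 4(36/35) = 144/35; a_3 = (144/35)/(13) = 144/455
  n = 4: D(4) = 4(4 + 4/3) = 64/3; numerator = 4(144/455) = 576/455; a_4 = (576/455)/(64/3) = 27/455
  n = 5: D(5) = 5(5 + 4/3) = 95/3; numerator = 4(27/455) = 108/455; a_5 = (108/455)/(95/3) = 324/43225

r = 1/3; a_0 = 1; a_1 = 12/7; a_2 = 36/35; a_3 = 144/455; a_4 = 27/455; a_5 = 324/43225


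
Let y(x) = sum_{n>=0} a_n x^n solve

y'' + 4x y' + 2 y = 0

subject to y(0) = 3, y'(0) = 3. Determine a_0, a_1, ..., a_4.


Ansatz: y(x) = sum_{n>=0} a_n x^n, so y'(x) = sum_{n>=1} n a_n x^(n-1) and y''(x) = sum_{n>=2} n(n-1) a_n x^(n-2).
Substitute into P(x) y'' + Q(x) y' + R(x) y = 0 with P(x) = 1, Q(x) = 4x, R(x) = 2, and match powers of x.
Initial conditions: a_0 = 3, a_1 = 3.
Setting the coefficient of each power of x to zero and solving order by order (substituting the coefficients already found):
  x^0: 2 a_2 + 2 a_0 = 0  ->  2 a_2 = -2 a_0 = -6  ->  a_2 = -3
  x^1: 6 a_3 + 6 a_1 = 0  ->  6 a_3 = -6 a_1 = -18  ->  a_3 = -3
  x^2: 12 a_4 + 10 a_2 = 0  ->  12 a_4 = -10 a_2 = 30  ->  a_4 = 5/2
Truncated series: y(x) = 3 + 3 x - 3 x^2 - 3 x^3 + (5/2) x^4 + O(x^5).

a_0 = 3; a_1 = 3; a_2 = -3; a_3 = -3; a_4 = 5/2


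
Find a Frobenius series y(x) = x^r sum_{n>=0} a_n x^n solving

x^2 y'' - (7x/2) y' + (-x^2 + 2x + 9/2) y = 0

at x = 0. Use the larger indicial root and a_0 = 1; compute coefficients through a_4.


Write in Frobenius form y'' + (p(x)/x) y' + (q(x)/x^2) y = 0:
  p(x) = -7/2,  q(x) = -x^2 + 2x + 9/2.
Indicial equation: r(r-1) + (-7/2) r + (9/2) = 0 -> roots r_1 = 3, r_2 = 3/2.
Take r = r_1 = 3. Let y(x) = x^r sum_{n>=0} a_n x^n with a_0 = 1.
Substitute y = x^r sum a_n x^n and match x^{r+n}. The recurrence is
  D(n) a_n + 2 a_{n-1} - 1 a_{n-2} = 0,  where D(n) = (r+n)(r+n-1) + (-7/2)(r+n) + (9/2).
  a_n = [-2 a_{n-1} + 1 a_{n-2}] / D(n).
Since the indicial polynomial factors as (r - r_1)(r - r_2), D(n) = (r_1 + n - r_1)(r_1 + n - r_2) = n(n + 3/2).
Evaluating step by step (a_0 = 1):
  n = 1: D(1) = 1(1 + 3/2) = 5/2; numerator = -2(1) = -2; a_1 = (-2)/(5/2) = -4/5
  n = 2: D(2) = 2(2 + 3/2) = 7; numerator = -2(-4/5) + 1(1) = 13/5; a_2 = (13/5)/(7) = 13/35
  n = 3: D(3) = 3(3 + 3/2) = 27/2; numerator = -2(13/35) + 1(-4/5) = -54/35; a_3 = (-54/35)/(27/2) = -4/35
  n = 4: D(4) = 4(4 + 3/2) = 22; numerator = -2(-4/35) + 1(13/35) = 3/5; a_4 = (3/5)/(22) = 3/110

r = 3; a_0 = 1; a_1 = -4/5; a_2 = 13/35; a_3 = -4/35; a_4 = 3/110


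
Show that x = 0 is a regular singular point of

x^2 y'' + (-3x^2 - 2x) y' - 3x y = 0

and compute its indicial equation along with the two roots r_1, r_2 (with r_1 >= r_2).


Divide by x^2 to reach normal form y'' + P_1(x) y' + P_2(x) y = 0 with P_1(x) = -3 - 2/x and P_2(x) = -3/x.
x = 0 is a singular point because the y'-coefficient -3 - 2/x has a pole at x = 0 and the y-coefficient -3/x has a pole at x = 0.
It is a regular singular point because x P_1(x) = p(x) = -3x - 2 and x^2 P_2(x) = q(x) = -3x are polynomials, hence analytic at x = 0.
p(0) = -2,  q(0) = 0.
Indicial equation: r(r-1) + p(0) r + q(0) = 0, i.e. r^2 + (p(0) - 1) r + q(0) = 0, i.e. r^2 - 3 r = 0.
Discriminant: (-3)^2 - 4(0) = 9, so r = (3 ± 3)/2.
Solving: r_1 = 3, r_2 = 0.

indicial: r^2 - 3 r = 0; roots r_1 = 3, r_2 = 0
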